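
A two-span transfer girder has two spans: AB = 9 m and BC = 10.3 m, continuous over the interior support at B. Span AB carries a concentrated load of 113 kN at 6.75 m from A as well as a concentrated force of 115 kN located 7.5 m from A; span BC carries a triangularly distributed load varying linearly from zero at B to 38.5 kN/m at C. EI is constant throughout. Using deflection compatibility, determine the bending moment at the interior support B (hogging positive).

M_B = 266.4 kN·m

Take M_B as the redundant. Released structure: two simple spans AB and BC with a hinge at B.
Rotations at B on the released spans (each span's end-slope, ×1/EI):
  span AB: point load 113 at a = 6.75: Pab(L + a)/(6LEI) = 500.6/EI
  span AB: point load 115 at a = 7.5: Pab(L + a)/(6LEI) = 395.3/EI
  span BC: triangular load, peak 38.5: 7w₀L³/(360EI) = 818/EI
  relative rotation θ_0 = (895.9 + 818)/EI = 1714/EI
A unit hogging moment at B produces rotation L₁/(3EI) + L₂/(3EI) = 6.433/EI.
Slope continuity at B: θ_0 = M_B·6.433/EI, so M_B = 1714/6.433 = 266.4 kN·m (hogging).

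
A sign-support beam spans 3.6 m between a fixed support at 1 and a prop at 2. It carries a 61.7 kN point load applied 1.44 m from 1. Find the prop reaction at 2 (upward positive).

Take the reaction at 2 as the redundant and release it; the primary structure is a cantilever fixed at 1.
Downward deflection at the released point 2 due to the loads:
  point load 61.7 at a = 1.44: Pa²(3L − a)/(6EI) = 199.6/EI
Tip deflection under a unit load at 2: L³/(3EI) = 15.55/EI.
The prop prevents deflection at 2: R_2 = δ_0/δ_{22} = 199.6/15.55 = 12.83 kN.

R_2 = 12.83 kN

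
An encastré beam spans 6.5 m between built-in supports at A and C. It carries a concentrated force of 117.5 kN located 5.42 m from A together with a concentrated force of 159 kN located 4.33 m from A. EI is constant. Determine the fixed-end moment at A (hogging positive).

M_A = 94.31 kN·m

Take the two fixed-end moments M_A, M_C as redundants; the released structure is the simple span AC.
On the primary (simply-supported) span, the end slopes from the loading are:
  at A: point load 117.5 at a = 5.42: Pab(L + b)/(6LEI) = 133.7/EI
  at C: point load 117.5 at a = 5.42: Pab(L + a)/(6LEI) = 210.2/EI
  at A: point load 159 at a = 4.33: Pab(L + b)/(6LEI) = 332.1/EI
  at C: point load 159 at a = 4.33: Pab(L + a)/(6LEI) = 414.9/EI
  θ_A0 = 465.8/EI,  θ_C0 = 625.1/EI
Flexibility coefficients: a unit moment at one end gives L/(3EI) there and L/(6EI) at the far end, so f₁₁ = f₂₂ = 2.167/EI and f₁₂ = f₂₁ = 1.083/EI.
Compatibility — zero rotation at each built-in end:
  2.167 M_A + 1.083 M_C = 465.8
  1.083 M_A + 2.167 M_C = 625.1
Solving the pair gives M_A = 94.31 kN·m and M_C = 241.3 kN·m (hogging).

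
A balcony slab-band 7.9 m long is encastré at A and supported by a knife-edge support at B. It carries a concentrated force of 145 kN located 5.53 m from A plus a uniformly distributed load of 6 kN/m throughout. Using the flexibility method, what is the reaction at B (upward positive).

R_B = 99.48 kN

Remove the prop at B; the released (primary) structure is a cantilever built in at A.
Downward deflection at the released point B due to the loads:
  point load 145 at a = 5.53: Pa²(3L − a)/(6EI) = 13428/EI
  UDL 6: wL⁴/(8EI) = 2921/EI
  δ_0 = 16350/EI
Tip deflection under a unit load at B: L³/(3EI) = 164.3/EI.
Compatibility at B: δ_0 − R_B·δ_{BB} = 0, so R_B = 16350/164.3 = 99.48 kN.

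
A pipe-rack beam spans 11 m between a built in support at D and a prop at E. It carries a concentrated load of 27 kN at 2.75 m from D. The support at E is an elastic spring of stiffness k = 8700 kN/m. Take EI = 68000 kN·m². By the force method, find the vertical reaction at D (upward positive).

Release the roller at E. Primary structure: cantilever fixed at D.
Deflection at E on the released cantilever, summing each load's contribution:
  point load 27 at a = 2.75: Pa²(3L − a)/(6EI) = 1029/EI
Tip deflection under a unit load at E: L³/(3EI) = 443.7/EI.
With EI = 68000 kN·m²: δ_0 = 0.015139 m and δ_{EE} = 0.006525 m/kN.
Compatibility — the spring shortens by R_E/k under the reaction it provides: δ_0 − R_E·δ_{EE} = R_E/k. With 1/k = 0.000115 m/kN, R_E = δ_0 / (δ_{EE} + 1/k) = 0.015139 / (0.006525 + 0.000115) = 2.28 kN.
Vertical equilibrium: R_D = ΣP − R_E = 27 − 2.28 = 24.72 kN.

R_D = 24.72 kN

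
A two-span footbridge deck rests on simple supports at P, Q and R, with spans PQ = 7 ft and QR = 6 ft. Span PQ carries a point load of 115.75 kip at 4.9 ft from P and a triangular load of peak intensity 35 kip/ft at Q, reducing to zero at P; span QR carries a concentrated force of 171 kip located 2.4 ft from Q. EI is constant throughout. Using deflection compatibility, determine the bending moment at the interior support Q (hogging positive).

M_Q = 230.4 kip·ft

Take M_Q as the redundant. Released structure: two simple spans PQ and QR with a hinge at Q.
Discontinuity in slope at Q on the released structure — sum the simple-span end rotations:
  span PQ: point load 115.75 at a = 4.9: Pab(L + a)/(6LEI) = 337.5/EI
  span PQ: triangular load, peak 35: w₀L³/(45EI) = 266.8/EI
  span QR: point load 171 at a = 2.4: Pab(L + b)/(6LEI) = 394/EI
  relative rotation θ_0 = (604.2 + 394)/EI = 998.2/EI
A unit hogging moment at Q produces rotation L₁/(3EI) + L₂/(3EI) = 4.333/EI.
Slope continuity at Q: θ_0 = M_Q·4.333/EI, so M_Q = 998.2/4.333 = 230.4 kip·ft (hogging).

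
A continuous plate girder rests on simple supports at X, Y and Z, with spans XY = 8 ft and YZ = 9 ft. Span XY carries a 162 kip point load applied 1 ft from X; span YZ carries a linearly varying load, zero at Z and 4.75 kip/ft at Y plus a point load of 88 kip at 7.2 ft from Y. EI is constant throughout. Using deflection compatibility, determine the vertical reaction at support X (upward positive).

Insert a hinge at Y; M_Y is the redundant, and each span becomes simply supported.
Discontinuity in slope at Y on the released structure — sum the simple-span end rotations:
  span XY: point load 162 at a = 1: Pab(L + a)/(6LEI) = 212.6/EI
  span YZ: triangular load, peak 4.75: w₀L³/(45EI) = 76.95/EI
  span YZ: point load 88 at a = 7.2: Pab(L + b)/(6LEI) = 228.1/EI
  relative rotation θ_0 = (212.6 + 305)/EI = 517.7/EI
A unit hogging moment at Y produces rotation L₁/(3EI) + L₂/(3EI) = 5.667/EI.
Slope continuity at Y: θ_0 = M_Y·5.667/EI, so M_Y = 517.7/5.667 = 91.35 kip·ft (hogging).
Span XY, ΣM about X with M_Y applied at Y: R_Y^{XY}·8 = 162 + 91.35, so R_Y^{XY} = 31.67 kip and R_X = 162 − 31.67 = 130.3 kip.

R_X = 130.3 kip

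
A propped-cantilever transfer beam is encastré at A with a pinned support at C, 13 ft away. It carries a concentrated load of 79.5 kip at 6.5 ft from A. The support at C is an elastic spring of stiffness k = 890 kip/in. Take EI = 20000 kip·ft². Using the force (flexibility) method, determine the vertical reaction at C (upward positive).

R_C = 24.78 kip

Remove the prop at C; the released (primary) structure is a cantilever built in at A.
Downward deflection at the released point C due to the loads:
  point load 79.5 at a = 6.5: Pa²(3L − a)/(6EI) = 18194/EI
Flexibility coefficient — unit upward force at C: δ_{CC} = L³/(3EI) = 732.3/EI.
With EI = 20000 kip·ft²: δ_0 = 0.9097 ft and δ_{CC} = 0.036617 ft/kip.
Compatibility — the spring shortens by R_C/k under the reaction it provides: δ_0 − R_C·δ_{CC} = R_C/k. With 1/k = 1/(890×12) ft/kip = 0.000094 ft/kip, R_C = δ_0 / (δ_{CC} + 1/k) = 0.9097 / (0.036617 + 0.000094) = 24.78 kip.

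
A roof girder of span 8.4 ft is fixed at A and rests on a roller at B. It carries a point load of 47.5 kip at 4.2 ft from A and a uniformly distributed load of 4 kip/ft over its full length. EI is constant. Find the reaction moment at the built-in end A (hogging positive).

Release the roller at B. Primary structure: cantilever fixed at A.
Downward deflection at the released point B due to the loads:
  point load 47.5 at a = 4.2: Pa²(3L − a)/(6EI) = 2933/EI
  UDL 4: wL⁴/(8EI) = 2489/EI
  δ_0 = 5422/EI
Tip deflection under a unit load at B: L³/(3EI) = 197.6/EI.
Compatibility at B: δ_0 − R_B·δ_{BB} = 0, so R_B = 5422/197.6 = 27.44 kip.
Moment equilibrium about A: M_A = Σ(load moments about A) − R_B·L = 340.6 − 27.44×8.4 = 110.1 kip·ft.

M_A = 110.1 kip·ft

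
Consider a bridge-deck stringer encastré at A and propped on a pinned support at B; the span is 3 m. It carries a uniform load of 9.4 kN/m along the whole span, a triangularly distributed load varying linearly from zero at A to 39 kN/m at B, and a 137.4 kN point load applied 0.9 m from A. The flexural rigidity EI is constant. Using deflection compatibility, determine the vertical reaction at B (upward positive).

R_B = 59.44 kN

Remove the prop at B; the released (primary) structure is a cantilever built in at A.
Downward deflection at the released point B due to the loads:
  UDL 9.4: wL⁴/(8EI) = 95.17/EI
  triangular load, peak 39 at the free end: 11w₀L⁴/(120EI) = 289.6/EI
  point load 137.4 at a = 0.9: Pa²(3L − a)/(6EI) = 150.2/EI
  δ_0 = 535/EI
Tip deflection under a unit load at B: L³/(3EI) = 9/EI.
The prop prevents deflection at B: R_B = δ_0/δ_{BB} = 535/9 = 59.44 kN.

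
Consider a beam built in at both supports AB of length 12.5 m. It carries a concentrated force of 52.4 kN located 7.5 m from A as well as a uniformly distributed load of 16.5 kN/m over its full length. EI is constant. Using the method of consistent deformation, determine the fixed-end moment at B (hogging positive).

M_B = 309.2 kN·m

Release both end moments; the primary structure is a simply-supported span AB with redundants M_A and M_B.
End rotations of the released simple span under the applied load (×1/EI):
  at A: point load 52.4 at a = 7.5: Pab(L + b)/(6LEI) = 458.5/EI
  at B: point load 52.4 at a = 7.5: Pab(L + a)/(6LEI) = 524/EI
  at A: UDL 16.5: wL³/(24EI) = 1343/EI
  at B: UDL 16.5: wL³/(24EI) = 1343/EI
  θ_A0 = 1801/EI,  θ_B0 = 1867/EI
Flexibility coefficients: a unit moment at one end gives L/(3EI) there and L/(6EI) at the far end, so f₁₁ = f₂₂ = 4.167/EI and f₁₂ = f₂₁ = 2.083/EI.
Compatibility — zero rotation at each built-in end:
  4.167 M_A + 2.083 M_B = 1801
  2.083 M_A + 4.167 M_B = 1867
Solving the pair gives M_A = 277.7 kN·m and M_B = 309.2 kN·m (hogging).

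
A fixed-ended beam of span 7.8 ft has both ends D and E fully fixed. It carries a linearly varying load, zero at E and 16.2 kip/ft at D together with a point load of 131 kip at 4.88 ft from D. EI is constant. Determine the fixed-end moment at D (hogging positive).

M_D = 138.9 kip·ft

Take the two fixed-end moments M_D, M_E as redundants; the released structure is the simple span DE.
End rotations of the released simple span under the applied load (×1/EI):
  at D: triangular load, peak 16.2: w₀L³/(45EI) = 170.8/EI
  at E: triangular load, peak 16.2: 7w₀L³/(360EI) = 149.5/EI
  at D: point load 131 at a = 4.88: Pab(L + b)/(6LEI) = 427.6/EI
  at E: point load 131 at a = 4.88: Pab(L + a)/(6LEI) = 505.8/EI
  θ_D0 = 598.4/EI,  θ_E0 = 655.2/EI
Flexibility coefficients: a unit moment at one end gives L/(3EI) there and L/(6EI) at the far end, so f₁₁ = f₂₂ = 2.6/EI and f₁₂ = f₂₁ = 1.3/EI.
Compatibility — zero rotation at each built-in end:
  2.6 M_D + 1.3 M_E = 598.4
  1.3 M_D + 2.6 M_E = 655.2
Solving the pair gives M_D = 138.9 kip·ft and M_E = 182.6 kip·ft (hogging).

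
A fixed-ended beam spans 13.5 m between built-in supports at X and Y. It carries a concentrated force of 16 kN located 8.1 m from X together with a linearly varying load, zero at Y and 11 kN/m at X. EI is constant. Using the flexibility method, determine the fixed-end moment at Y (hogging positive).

Release both end moments; the primary structure is a simply-supported span XY with redundants M_X and M_Y.
On the primary (simply-supported) span, the end slopes from the loading are:
  at X: point load 16 at a = 8.1: Pab(L + b)/(6LEI) = 163.3/EI
  at Y: point load 16 at a = 8.1: Pab(L + a)/(6LEI) = 186.6/EI
  at X: triangular load, peak 11: w₀L³/(45EI) = 601.4/EI
  at Y: triangular load, peak 11: 7w₀L³/(360EI) = 526.2/EI
  θ_X0 = 764.7/EI,  θ_Y0 = 712.9/EI
Flexibility coefficients: a unit moment at one end gives L/(3EI) there and L/(6EI) at the far end, so f₁₁ = f₂₂ = 4.5/EI and f₁₂ = f₂₁ = 2.25/EI.
Compatibility — zero rotation at each built-in end:
  4.5 M_X + 2.25 M_Y = 764.7
  2.25 M_X + 4.5 M_Y = 712.9
Solving the pair gives M_X = 121 kN·m and M_Y = 97.93 kN·m (hogging).

M_Y = 97.93 kN·m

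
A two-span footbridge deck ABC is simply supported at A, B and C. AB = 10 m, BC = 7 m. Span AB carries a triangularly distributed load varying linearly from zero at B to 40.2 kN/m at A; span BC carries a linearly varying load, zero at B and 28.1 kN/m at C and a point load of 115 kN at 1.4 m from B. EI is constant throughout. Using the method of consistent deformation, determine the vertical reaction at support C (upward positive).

R_C = 57.32 kN

Take M_B as the redundant. Released structure: two simple spans AB and BC with a hinge at B.
End slopes at the hinge B, treating each span as simply supported:
  span AB: triangular load, peak 40.2: 7w₀L³/(360EI) = 781.7/EI
  span BC: triangular load, peak 28.1: 7w₀L³/(360EI) = 187.4/EI
  span BC: point load 115 at a = 1.4: Pab(L + b)/(6LEI) = 270.5/EI
  relative rotation θ_0 = (781.7 + 457.9)/EI = 1240/EI
A unit hogging moment at B produces rotation L₁/(3EI) + L₂/(3EI) = 5.667/EI.
Slope continuity at B: θ_0 = M_B·5.667/EI, so M_B = 1240/5.667 = 218.7 kN·m (hogging).
Span BC, ΣM about C: R_B^{BC}·7 = 873.5 + 218.7, so R_B^{BC} = 156 kN and R_C = 213.3 − 156 = 57.32 kN.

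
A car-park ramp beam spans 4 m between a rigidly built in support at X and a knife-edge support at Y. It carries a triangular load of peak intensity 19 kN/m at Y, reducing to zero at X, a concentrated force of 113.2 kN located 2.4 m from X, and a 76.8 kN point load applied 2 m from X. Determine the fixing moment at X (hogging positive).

Take the reaction at Y as the redundant and release it; the primary structure is a cantilever fixed at X.
Free-end deflection of the primary structure under the applied loading (downward +):
  triangular load, peak 19 at the free end: 11w₀L⁴/(120EI) = 445.9/EI
  point load 113.2 at a = 2.4: Pa²(3L − a)/(6EI) = 1043/EI
  point load 76.8 at a = 2: Pa²(3L − a)/(6EI) = 512/EI
  δ_0 = 2001/EI
Flexibility coefficient — unit upward force at Y: δ_{YY} = L³/(3EI) = 21.33/EI.
Compatibility at Y: δ_0 − R_Y·δ_{YY} = 0, so R_Y = 2001/21.33 = 93.8 kN.
Moment equilibrium about X: M_X = Σ(load moments about X) − R_Y·L = 526.6 − 93.8×4 = 151.4 kN·m.

M_X = 151.4 kN·m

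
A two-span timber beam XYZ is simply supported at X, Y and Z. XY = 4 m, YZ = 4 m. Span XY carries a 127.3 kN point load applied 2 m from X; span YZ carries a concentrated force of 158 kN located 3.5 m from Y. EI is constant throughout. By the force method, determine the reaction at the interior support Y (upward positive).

R_Y = 117 kN

Insert a hinge at Y; M_Y is the redundant, and each span becomes simply supported.
Rotations at Y on the released spans (each span's end-slope, ×1/EI):
  span XY: point load 127.3 at a = 2: Pab(L + a)/(6LEI) = 127.3/EI
  span YZ: point load 158 at a = 3.5: Pab(L + b)/(6LEI) = 51.84/EI
  relative rotation θ_0 = (127.3 + 51.84)/EI = 179.1/EI
A unit hogging moment at Y produces rotation L₁/(3EI) + L₂/(3EI) = 2.667/EI.
Compatibility: M_Y·(L₁+L₂)/(3EI) = θ_0, giving M_Y = 67.18 kN·m (hogging).
Span XY, ΣM about X with M_Y applied at Y: R_Y^{XY}·4 = 254.6 + 67.18, so R_Y^{XY} = 80.44 kN and R_X = 127.3 − 80.44 = 46.86 kN.
Span YZ, ΣM about Z: R_Y^{YZ}·4 = 79 + 67.18, so R_Y^{YZ} = 36.54 kN and R_Z = 158 − 36.54 = 121.5 kN.
R_Y = 80.44 + 36.54 = 117 kN.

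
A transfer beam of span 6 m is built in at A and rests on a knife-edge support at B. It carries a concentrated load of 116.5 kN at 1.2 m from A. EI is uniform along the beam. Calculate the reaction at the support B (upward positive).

R_B = 6.524 kN

Take the reaction at B as the redundant and release it; the primary structure is a cantilever fixed at A.
Free-end deflection of the primary structure under the applied loading (downward +):
  point load 116.5 at a = 1.2: Pa²(3L − a)/(6EI) = 469.7/EI
Tip deflection under a unit load at B: L³/(3EI) = 72/EI.
The prop prevents deflection at B: R_B = δ_0/δ_{BB} = 469.7/72 = 6.524 kN.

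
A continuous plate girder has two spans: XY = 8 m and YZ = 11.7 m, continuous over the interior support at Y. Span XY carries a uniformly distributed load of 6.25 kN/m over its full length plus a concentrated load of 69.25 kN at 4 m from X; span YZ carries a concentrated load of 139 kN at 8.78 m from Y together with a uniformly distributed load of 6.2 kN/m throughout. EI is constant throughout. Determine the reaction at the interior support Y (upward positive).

Release continuity at Y by inserting a hinge; the redundant is the internal moment M_Y. The primary structure is two simply-supported spans XY and YZ.
Rotations at Y on the released spans (each span's end-slope, ×1/EI):
  span XY: UDL 6.25: wL³/(24EI) = 133.3/EI
  span XY: point load 69.25 at a = 4: Pab(L + a)/(6LEI) = 277/EI
  span YZ: point load 139 at a = 8.78: Pab(L + b)/(6LEI) = 742.2/EI
  span YZ: UDL 6.2: wL³/(24EI) = 413.8/EI
  relative rotation θ_0 = (410.3 + 1156)/EI = 1566/EI
A unit hogging moment at Y produces rotation L₁/(3EI) + L₂/(3EI) = 6.567/EI.
Compatibility: M_Y·(L₁+L₂)/(3EI) = θ_0, giving M_Y = 238.5 kN·m (hogging).
Span XY, ΣM about X with M_Y applied at Y: R_Y^{XY}·8 = 477 + 238.5, so R_Y^{XY} = 89.44 kN and R_X = 119.2 − 89.44 = 29.81 kN.
Span YZ, ΣM about Z: R_Y^{YZ}·11.7 = 830.2 + 238.5, so R_Y^{YZ} = 91.35 kN and R_Z = 211.5 − 91.35 = 120.2 kN.
R_Y = 89.44 + 91.35 = 180.8 kN.

R_Y = 180.8 kN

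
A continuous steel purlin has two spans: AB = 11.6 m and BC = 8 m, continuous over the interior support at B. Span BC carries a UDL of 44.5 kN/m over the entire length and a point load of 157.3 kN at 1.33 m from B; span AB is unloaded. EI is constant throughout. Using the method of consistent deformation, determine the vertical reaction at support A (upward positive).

R_A = -18.15 kN

Insert a hinge at B; M_B is the redundant, and each span becomes simply supported.
End slopes at the hinge B, treating each span as simply supported:
  span BC: UDL 44.5: wL³/(24EI) = 949.3/EI
  span BC: point load 157.3 at a = 1.33: Pab(L + b)/(6LEI) = 426.5/EI
  relative rotation θ_0 = (0 + 1376)/EI = 1376/EI
A unit hogging moment at B produces rotation L₁/(3EI) + L₂/(3EI) = 6.533/EI.
Slope continuity at B: θ_0 = M_B·6.533/EI, so M_B = 1376/6.533 = 210.6 kN·m (hogging).
Span AB, ΣM about A with M_B applied at B: R_B^{AB}·11.6 = 0 + 210.6, so R_B^{AB} = 18.15 kN and R_A = 0 − 18.15 = -18.15 kN.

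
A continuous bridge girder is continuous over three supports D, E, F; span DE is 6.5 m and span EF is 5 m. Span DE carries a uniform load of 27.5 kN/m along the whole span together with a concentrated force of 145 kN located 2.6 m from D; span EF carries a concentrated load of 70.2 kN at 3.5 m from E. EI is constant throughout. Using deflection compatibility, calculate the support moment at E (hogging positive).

M_E = 192.4 kN·m

Release continuity at E by inserting a hinge; the redundant is the internal moment M_E. The primary structure is two simply-supported spans DE and EF.
End slopes at the hinge E, treating each span as simply supported:
  span DE: UDL 27.5: wL³/(24EI) = 314.7/EI
  span DE: point load 145 at a = 2.6: Pab(L + a)/(6LEI) = 343.1/EI
  span EF: point load 70.2 at a = 3.5: Pab(L + b)/(6LEI) = 79.85/EI
  relative rotation θ_0 = (657.7 + 79.85)/EI = 737.6/EI
A unit hogging moment at E produces rotation L₁/(3EI) + L₂/(3EI) = 3.833/EI.
Compatibility: M_E·(L₁+L₂)/(3EI) = θ_0, giving M_E = 192.4 kN·m (hogging).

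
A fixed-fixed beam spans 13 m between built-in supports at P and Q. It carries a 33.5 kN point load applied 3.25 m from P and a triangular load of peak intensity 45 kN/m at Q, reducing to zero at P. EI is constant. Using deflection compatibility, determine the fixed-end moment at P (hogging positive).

Take the two fixed-end moments M_P, M_Q as redundants; the released structure is the simple span PQ.
On the primary (simply-supported) span, the end slopes from the loading are:
  at P: point load 33.5 at a = 3.25: Pab(L + b)/(6LEI) = 309.6/EI
  at Q: point load 33.5 at a = 3.25: Pab(L + a)/(6LEI) = 221.2/EI
  at P: triangular load, peak 45: 7w₀L³/(360EI) = 1922/EI
  at Q: triangular load, peak 45: w₀L³/(45EI) = 2197/EI
  θ_P0 = 2232/EI,  θ_Q0 = 2418/EI
Flexibility coefficients: a unit moment at one end gives L/(3EI) there and L/(6EI) at the far end, so f₁₁ = f₂₂ = 4.333/EI and f₁₂ = f₂₁ = 2.167/EI.
Compatibility — zero rotation at each built-in end:
  4.333 M_P + 2.167 M_Q = 2232
  2.167 M_P + 4.333 M_Q = 2418
Solving the pair gives M_P = 314.7 kN·m and M_Q = 400.7 kN·m (hogging).

M_P = 314.7 kN·m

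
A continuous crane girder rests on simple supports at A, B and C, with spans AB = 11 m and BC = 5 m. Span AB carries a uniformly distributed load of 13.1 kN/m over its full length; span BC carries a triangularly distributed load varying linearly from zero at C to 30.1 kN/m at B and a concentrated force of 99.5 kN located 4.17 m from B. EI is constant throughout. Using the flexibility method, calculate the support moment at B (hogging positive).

Insert a hinge at B; M_B is the redundant, and each span becomes simply supported.
Rotations at B on the released spans (each span's end-slope, ×1/EI):
  span AB: UDL 13.1: wL³/(24EI) = 726.5/EI
  span BC: triangular load, peak 30.1: w₀L³/(45EI) = 83.61/EI
  span BC: point load 99.5 at a = 4.17: Pab(L + b)/(6LEI) = 66.92/EI
  relative rotation θ_0 = (726.5 + 150.5)/EI = 877/EI
A unit hogging moment at B produces rotation L₁/(3EI) + L₂/(3EI) = 5.333/EI.
Slope continuity at B: θ_0 = M_B·5.333/EI, so M_B = 877/5.333 = 164.4 kN·m (hogging).

M_B = 164.4 kN·m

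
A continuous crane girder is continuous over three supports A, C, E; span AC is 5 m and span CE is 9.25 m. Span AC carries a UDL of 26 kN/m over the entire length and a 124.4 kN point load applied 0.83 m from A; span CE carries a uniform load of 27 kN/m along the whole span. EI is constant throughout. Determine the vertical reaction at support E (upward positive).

Take M_C as the redundant. Released structure: two simple spans AC and CE with a hinge at C.
Rotations at C on the released spans (each span's end-slope, ×1/EI):
  span AC: UDL 26: wL³/(24EI) = 135.4/EI
  span AC: point load 124.4 at a = 0.83: Pab(L + a)/(6LEI) = 83.67/EI
  span CE: UDL 27: wL³/(24EI) = 890.4/EI
  relative rotation θ_0 = (219.1 + 890.4)/EI = 1109/EI
A unit hogging moment at C produces rotation L₁/(3EI) + L₂/(3EI) = 4.75/EI.
Slope continuity at C: θ_0 = M_C·4.75/EI, so M_C = 1109/4.75 = 233.6 kN·m (hogging).
Span CE, ΣM about E: R_C^{CE}·9.25 = 1155 + 233.6, so R_C^{CE} = 150.1 kN and R_E = 249.8 − 150.1 = 99.62 kN.

R_E = 99.62 kN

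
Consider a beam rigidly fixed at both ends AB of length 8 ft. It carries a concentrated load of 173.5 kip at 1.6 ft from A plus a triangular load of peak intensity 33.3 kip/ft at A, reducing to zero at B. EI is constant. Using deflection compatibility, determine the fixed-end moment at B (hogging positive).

Take the two fixed-end moments M_A, M_B as redundants; the released structure is the simple span AB.
On the primary (simply-supported) span, the end slopes from the loading are:
  at A: point load 173.5 at a = 1.6: Pab(L + b)/(6LEI) = 533/EI
  at B: point load 173.5 at a = 1.6: Pab(L + a)/(6LEI) = 355.3/EI
  at A: triangular load, peak 33.3: w₀L³/(45EI) = 378.9/EI
  at B: triangular load, peak 33.3: 7w₀L³/(360EI) = 331.5/EI
  θ_A0 = 911.9/EI,  θ_B0 = 686.8/EI
Flexibility coefficients: a unit moment at one end gives L/(3EI) there and L/(6EI) at the far end, so f₁₁ = f₂₂ = 2.667/EI and f₁₂ = f₂₁ = 1.333/EI.
Compatibility — zero rotation at each built-in end:
  2.667 M_A + 1.333 M_B = 911.9
  1.333 M_A + 2.667 M_B = 686.8
Solving the pair gives M_A = 284.2 kip·ft and M_B = 115.5 kip·ft (hogging).

M_B = 115.5 kip·ft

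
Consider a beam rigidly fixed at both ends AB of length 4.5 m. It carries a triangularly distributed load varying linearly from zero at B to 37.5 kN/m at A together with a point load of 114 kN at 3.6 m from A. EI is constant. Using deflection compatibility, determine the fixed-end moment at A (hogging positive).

M_A = 54.38 kN·m

Release both end moments; the primary structure is a simply-supported span AB with redundants M_A and M_B.
On the primary (simply-supported) span, the end slopes from the loading are:
  at A: triangular load, peak 37.5: w₀L³/(45EI) = 75.94/EI
  at B: triangular load, peak 37.5: 7w₀L³/(360EI) = 66.45/EI
  at A: point load 114 at a = 3.6: Pab(L + b)/(6LEI) = 73.87/EI
  at B: point load 114 at a = 3.6: Pab(L + a)/(6LEI) = 110.8/EI
  θ_A0 = 149.8/EI,  θ_B0 = 177.3/EI
Flexibility coefficients: a unit moment at one end gives L/(3EI) there and L/(6EI) at the far end, so f₁₁ = f₂₂ = 1.5/EI and f₁₂ = f₂₁ = 0.75/EI.
Compatibility — zero rotation at each built-in end:
  1.5 M_A + 0.75 M_B = 149.8
  0.75 M_A + 1.5 M_B = 177.3
Solving the pair gives M_A = 54.38 kN·m and M_B = 90.98 kN·m (hogging).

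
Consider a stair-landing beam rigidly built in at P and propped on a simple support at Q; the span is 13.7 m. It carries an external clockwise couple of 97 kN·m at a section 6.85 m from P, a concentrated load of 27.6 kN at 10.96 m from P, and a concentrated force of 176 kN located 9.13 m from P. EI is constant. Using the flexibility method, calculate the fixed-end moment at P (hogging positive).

M_P = 381.6 kN·m

Choose R_Q as the redundant. The primary structure is the cantilever fixed at P.
Downward deflection at the released point Q due to the loads:
  clockwise couple 97 at a = 6.85: M₀a(2L − a)/(2EI) = 6827/EI
  point load 27.6 at a = 10.96: Pa²(3L − a)/(6EI) = 16654/EI
  point load 176 at a = 9.13: Pa²(3L − a)/(6EI) = 78171/EI
  δ_0 = 101652/EI
Tip deflection under a unit load at Q: L³/(3EI) = 857.1/EI.
The prop prevents deflection at Q: R_Q = δ_0/δ_{QQ} = 101652/857.1 = 118.6 kN.
Moment equilibrium about P: M_P = Σ(load moments about P) − R_Q·L = 2006 − 118.6×13.7 = 381.6 kN·m.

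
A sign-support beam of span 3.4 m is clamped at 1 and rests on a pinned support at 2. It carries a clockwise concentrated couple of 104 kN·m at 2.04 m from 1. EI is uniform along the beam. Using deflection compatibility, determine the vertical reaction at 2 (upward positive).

Release the roller at 2. Primary structure: cantilever fixed at 1.
Free-end deflection of the primary structure under the applied loading (downward +):
  clockwise couple 104 at a = 2.04: M₀a(2L − a)/(2EI) = 504.9/EI
Tip deflection under a unit load at 2: L³/(3EI) = 13.1/EI.
The prop prevents deflection at 2: R_2 = δ_0/δ_{22} = 504.9/13.1 = 38.54 kN.

R_2 = 38.54 kN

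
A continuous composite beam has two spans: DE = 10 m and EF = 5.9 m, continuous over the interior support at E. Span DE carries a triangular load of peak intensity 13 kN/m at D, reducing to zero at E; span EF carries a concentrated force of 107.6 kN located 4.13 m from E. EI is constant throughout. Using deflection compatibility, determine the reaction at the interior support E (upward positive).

R_E = 75.47 kN

Take M_E as the redundant. Released structure: two simple spans DE and EF with a hinge at E.
Rotations at E on the released spans (each span's end-slope, ×1/EI):
  span DE: triangular load, peak 13: 7w₀L³/(360EI) = 252.8/EI
  span EF: point load 107.6 at a = 4.13: Pab(L + b)/(6LEI) = 170.4/EI
  relative rotation θ_0 = (252.8 + 170.4)/EI = 423.2/EI
A unit hogging moment at E produces rotation L₁/(3EI) + L₂/(3EI) = 5.3/EI.
Compatibility: M_E·(L₁+L₂)/(3EI) = θ_0, giving M_E = 79.85 kN·m (hogging).
Span DE, ΣM about D with M_E applied at E: R_E^{DE}·10 = 216.7 + 79.85, so R_E^{DE} = 29.65 kN and R_D = 65 − 29.65 = 35.35 kN.
Span EF, ΣM about F: R_E^{EF}·5.9 = 190.5 + 79.85, so R_E^{EF} = 45.81 kN and R_F = 107.6 − 45.81 = 61.79 kN.
R_E = 29.65 + 45.81 = 75.47 kN.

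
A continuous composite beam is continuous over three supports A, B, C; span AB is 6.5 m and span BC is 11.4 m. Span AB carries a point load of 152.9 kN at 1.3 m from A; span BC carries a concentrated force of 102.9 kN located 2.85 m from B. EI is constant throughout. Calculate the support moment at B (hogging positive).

M_B = 157.2 kN·m

Insert a hinge at B; M_B is the redundant, and each span becomes simply supported.
Discontinuity in slope at B on the released structure — sum the simple-span end rotations:
  span AB: point load 152.9 at a = 1.3: Pab(L + a)/(6LEI) = 206.7/EI
  span BC: point load 102.9 at a = 2.85: Pab(L + b)/(6LEI) = 731.3/EI
  relative rotation θ_0 = (206.7 + 731.3)/EI = 938.1/EI
A unit hogging moment at B produces rotation L₁/(3EI) + L₂/(3EI) = 5.967/EI.
Compatibility: M_B·(L₁+L₂)/(3EI) = θ_0, giving M_B = 157.2 kN·m (hogging).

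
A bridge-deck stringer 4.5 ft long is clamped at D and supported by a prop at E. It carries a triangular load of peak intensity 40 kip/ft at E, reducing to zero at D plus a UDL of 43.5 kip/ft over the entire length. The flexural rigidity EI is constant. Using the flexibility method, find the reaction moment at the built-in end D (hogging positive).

Choose R_E as the redundant. The primary structure is the cantilever fixed at D.
Downward deflection at the released point E due to the loads:
  triangular load, peak 40 at the free end: 11w₀L⁴/(120EI) = 1504/EI
  UDL 43.5: wL⁴/(8EI) = 2230/EI
  δ_0 = 3733/EI
Flexibility coefficient — unit upward force at E: δ_{EE} = L³/(3EI) = 30.38/EI.
The prop prevents deflection at E: R_E = δ_0/δ_{EE} = 3733/30.38 = 122.9 kip.
Moment equilibrium about D: M_D = Σ(load moments about D) − R_E·L = 710.4 − 122.9×4.5 = 157.4 kip·ft.

M_D = 157.4 kip·ft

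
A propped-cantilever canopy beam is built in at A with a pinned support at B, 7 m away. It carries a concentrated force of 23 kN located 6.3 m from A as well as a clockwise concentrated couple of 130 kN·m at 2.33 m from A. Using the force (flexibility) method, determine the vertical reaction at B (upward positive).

Release the roller at B. Primary structure: cantilever fixed at A.
Primary-structure tip deflection at B by superposition:
  point load 23 at a = 6.3: Pa²(3L − a)/(6EI) = 2237/EI
  clockwise couple 130 at a = 2.33: M₀a(2L − a)/(2EI) = 1767/EI
  δ_0 = 4004/EI
Tip deflection under a unit load at B: L³/(3EI) = 114.3/EI.
Compatibility at B: δ_0 − R_B·δ_{BB} = 0, so R_B = 4004/114.3 = 35.02 kN.

R_B = 35.02 kN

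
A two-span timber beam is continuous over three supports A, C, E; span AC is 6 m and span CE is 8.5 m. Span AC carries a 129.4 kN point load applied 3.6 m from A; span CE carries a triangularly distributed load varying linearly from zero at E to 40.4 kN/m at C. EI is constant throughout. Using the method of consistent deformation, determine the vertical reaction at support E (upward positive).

Take M_C as the redundant. Released structure: two simple spans AC and CE with a hinge at C.
End slopes at the hinge C, treating each span as simply supported:
  span AC: point load 129.4 at a = 3.6: Pab(L + a)/(6LEI) = 298.1/EI
  span CE: triangular load, peak 40.4: w₀L³/(45EI) = 551.3/EI
  relative rotation θ_0 = (298.1 + 551.3)/EI = 849.5/EI
A unit hogging moment at C produces rotation L₁/(3EI) + L₂/(3EI) = 4.833/EI.
Slope continuity at C: θ_0 = M_C·4.833/EI, so M_C = 849.5/4.833 = 175.8 kN·m (hogging).
Span CE, ΣM about E: R_C^{CE}·8.5 = 973 + 175.8, so R_C^{CE} = 135.1 kN and R_E = 171.7 − 135.1 = 36.56 kN.

R_E = 36.56 kN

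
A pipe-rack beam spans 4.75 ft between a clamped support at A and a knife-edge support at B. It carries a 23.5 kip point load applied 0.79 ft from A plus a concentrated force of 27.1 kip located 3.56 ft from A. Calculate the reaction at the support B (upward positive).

R_B = 18.05 kip

Choose R_B as the redundant. The primary structure is the cantilever fixed at A.
Free-end deflection of the primary structure under the applied loading (downward +):
  point load 23.5 at a = 0.79: Pa²(3L − a)/(6EI) = 32.9/EI
  point load 27.1 at a = 3.56: Pa²(3L − a)/(6EI) = 611.9/EI
  δ_0 = 644.8/EI
Tip deflection under a unit load at B: L³/(3EI) = 35.72/EI.
The prop prevents deflection at B: R_B = δ_0/δ_{BB} = 644.8/35.72 = 18.05 kip.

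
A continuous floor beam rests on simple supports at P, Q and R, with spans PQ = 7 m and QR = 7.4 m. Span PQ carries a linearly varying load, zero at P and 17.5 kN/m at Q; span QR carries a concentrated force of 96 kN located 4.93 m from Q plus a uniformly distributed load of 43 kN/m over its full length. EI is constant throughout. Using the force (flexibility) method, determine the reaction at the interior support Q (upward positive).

Insert a hinge at Q; M_Q is the redundant, and each span becomes simply supported.
Rotations at Q on the released spans (each span's end-slope, ×1/EI):
  span PQ: triangular load, peak 17.5: w₀L³/(45EI) = 133.4/EI
  span QR: point load 96 at a = 4.93: Pab(L + b)/(6LEI) = 259.9/EI
  span QR: UDL 43: wL³/(24EI) = 726/EI
  relative rotation θ_0 = (133.4 + 985.9)/EI = 1119/EI
A unit hogging moment at Q produces rotation L₁/(3EI) + L₂/(3EI) = 4.8/EI.
Slope continuity at Q: θ_0 = M_Q·4.8/EI, so M_Q = 1119/4.8 = 233.2 kN·m (hogging).
Span PQ, ΣM about P with M_Q applied at Q: R_Q^{PQ}·7 = 285.8 + 233.2, so R_Q^{PQ} = 74.15 kN and R_P = 61.25 − 74.15 = -12.9 kN.
Span QR, ΣM about R: R_Q^{QR}·7.4 = 1414 + 233.2, so R_Q^{QR} = 222.7 kN and R_R = 414.2 − 222.7 = 191.5 kN.
R_Q = 74.15 + 222.7 = 296.8 kN.

R_Q = 296.8 kN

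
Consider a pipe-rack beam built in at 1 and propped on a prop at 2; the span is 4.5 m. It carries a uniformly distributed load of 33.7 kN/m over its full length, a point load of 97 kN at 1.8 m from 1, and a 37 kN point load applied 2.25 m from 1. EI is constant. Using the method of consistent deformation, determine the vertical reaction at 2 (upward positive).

Release the roller at 2. Primary structure: cantilever fixed at 1.
Deflection at 2 on the released cantilever, summing each load's contribution:
  UDL 33.7: wL⁴/(8EI) = 1727/EI
  point load 97 at a = 1.8: Pa²(3L − a)/(6EI) = 612.8/EI
  point load 37 at a = 2.25: Pa²(3L − a)/(6EI) = 351.2/EI
  δ_0 = 2691/EI
Flexibility coefficient — unit upward force at 2: δ_{22} = L³/(3EI) = 30.38/EI.
Compatibility at 2: δ_0 − R_2·δ_{22} = 0, so R_2 = 2691/30.38 = 88.61 kN.

R_2 = 88.61 kN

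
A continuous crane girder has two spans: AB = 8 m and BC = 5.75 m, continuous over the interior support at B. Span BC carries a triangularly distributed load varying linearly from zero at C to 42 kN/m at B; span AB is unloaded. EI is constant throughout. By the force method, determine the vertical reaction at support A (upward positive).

R_A = -4.839 kN

Take M_B as the redundant. Released structure: two simple spans AB and BC with a hinge at B.
Rotations at B on the released spans (each span's end-slope, ×1/EI):
  span BC: triangular load, peak 42: w₀L³/(45EI) = 177.4/EI
  relative rotation θ_0 = (0 + 177.4)/EI = 177.4/EI
A unit hogging moment at B produces rotation L₁/(3EI) + L₂/(3EI) = 4.583/EI.
Slope continuity at B: θ_0 = M_B·4.583/EI, so M_B = 177.4/4.583 = 38.71 kN·m (hogging).
Span AB, ΣM about A with M_B applied at B: R_B^{AB}·8 = 0 + 38.71, so R_B^{AB} = 4.839 kN and R_A = 0 − 4.839 = -4.839 kN.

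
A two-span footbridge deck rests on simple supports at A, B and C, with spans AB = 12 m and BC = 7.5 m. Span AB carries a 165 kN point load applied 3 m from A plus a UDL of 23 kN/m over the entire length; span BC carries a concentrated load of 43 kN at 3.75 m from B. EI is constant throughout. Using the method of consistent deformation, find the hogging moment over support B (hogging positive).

M_B = 420.8 kN·m

Release continuity at B by inserting a hinge; the redundant is the internal moment M_B. The primary structure is two simply-supported spans AB and BC.
Rotations at B on the released spans (each span's end-slope, ×1/EI):
  span AB: point load 165 at a = 3: Pab(L + a)/(6LEI) = 928.1/EI
  span AB: UDL 23: wL³/(24EI) = 1656/EI
  span BC: point load 43 at a = 3.75: Pab(L + b)/(6LEI) = 151.2/EI
  relative rotation θ_0 = (2584 + 151.2)/EI = 2735/EI
A unit hogging moment at B produces rotation L₁/(3EI) + L₂/(3EI) = 6.5/EI.
Slope continuity at B: θ_0 = M_B·6.5/EI, so M_B = 2735/6.5 = 420.8 kN·m (hogging).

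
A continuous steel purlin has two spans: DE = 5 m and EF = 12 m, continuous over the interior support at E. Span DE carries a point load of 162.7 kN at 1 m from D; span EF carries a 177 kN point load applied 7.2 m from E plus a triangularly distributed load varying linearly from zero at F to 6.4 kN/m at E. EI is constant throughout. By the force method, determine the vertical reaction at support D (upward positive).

R_D = 66.52 kN

Release continuity at E by inserting a hinge; the redundant is the internal moment M_E. The primary structure is two simply-supported spans DE and EF.
Rotations at E on the released spans (each span's end-slope, ×1/EI):
  span DE: point load 162.7 at a = 1: Pab(L + a)/(6LEI) = 130.2/EI
  span EF: point load 177 at a = 7.2: Pab(L + b)/(6LEI) = 1427/EI
  span EF: triangular load, peak 6.4: w₀L³/(45EI) = 245.8/EI
  relative rotation θ_0 = (130.2 + 1673)/EI = 1803/EI
A unit hogging moment at E produces rotation L₁/(3EI) + L₂/(3EI) = 5.667/EI.
Slope continuity at E: θ_0 = M_E·5.667/EI, so M_E = 1803/5.667 = 318.2 kN·m (hogging).
Span DE, ΣM about D with M_E applied at E: R_E^{DE}·5 = 162.7 + 318.2, so R_E^{DE} = 96.18 kN and R_D = 162.7 − 96.18 = 66.52 kN.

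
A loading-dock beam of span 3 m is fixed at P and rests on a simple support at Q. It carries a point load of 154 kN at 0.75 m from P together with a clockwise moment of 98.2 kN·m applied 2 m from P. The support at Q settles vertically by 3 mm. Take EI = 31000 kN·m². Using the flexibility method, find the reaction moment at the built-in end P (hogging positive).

M_P = 74.06 kN·m

Take the reaction at Q as the redundant and release it; the primary structure is a cantilever fixed at P.
Free-end deflection of the primary structure under the applied loading (downward +):
  point load 154 at a = 0.75: Pa²(3L − a)/(6EI) = 119.1/EI
  clockwise couple 98.2 at a = 2: M₀a(2L − a)/(2EI) = 392.8/EI
  δ_0 = 511.9/EI
Flexibility coefficient — unit upward force at Q: δ_{QQ} = L³/(3EI) = 9/EI.
With EI = 31000 kN·m²: δ_0 = 0.016513 m and δ_{QQ} = 0.00029 m/kN.
Compatibility — the beam at Q must follow the support down by 0.003 m: δ_0 − R_Q·δ_{QQ} = 0.003, so R_Q = (0.016513 − 0.003)/0.00029 = 46.55 kN.
Moment equilibrium about P: M_P = Σ(load moments about P) − R_Q·L = 213.7 − 46.55×3 = 74.06 kN·m.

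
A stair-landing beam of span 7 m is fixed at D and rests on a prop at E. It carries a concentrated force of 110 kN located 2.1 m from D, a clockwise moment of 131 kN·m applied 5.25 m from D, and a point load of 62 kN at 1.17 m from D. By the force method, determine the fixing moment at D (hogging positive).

M_D = 139.6 kN·m

Take the reaction at E as the redundant and release it; the primary structure is a cantilever fixed at D.
Downward deflection at the released point E due to the loads:
  point load 110 at a = 2.1: Pa²(3L − a)/(6EI) = 1528/EI
  clockwise couple 131 at a = 5.25: M₀a(2L − a)/(2EI) = 3009/EI
  point load 62 at a = 1.17: Pa²(3L − a)/(6EI) = 280.5/EI
  δ_0 = 4817/EI
Flexibility coefficient — unit upward force at E: δ_{EE} = L³/(3EI) = 114.3/EI.
Compatibility at E: δ_0 − R_E·δ_{EE} = 0, so R_E = 4817/114.3 = 42.14 kN.
Moment equilibrium about D: M_D = Σ(load moments about D) − R_E·L = 434.5 − 42.14×7 = 139.6 kN·m.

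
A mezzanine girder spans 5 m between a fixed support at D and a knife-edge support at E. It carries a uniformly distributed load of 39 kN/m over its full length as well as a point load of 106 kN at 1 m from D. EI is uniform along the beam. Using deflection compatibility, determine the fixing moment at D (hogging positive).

M_D = 198.2 kN·m

Remove the prop at E; the released (primary) structure is a cantilever built in at D.
Deflection at E on the released cantilever, summing each load's contribution:
  UDL 39: wL⁴/(8EI) = 3047/EI
  point load 106 at a = 1: Pa²(3L − a)/(6EI) = 247.3/EI
  δ_0 = 3294/EI
Flexibility coefficient — unit upward force at E: δ_{EE} = L³/(3EI) = 41.67/EI.
Compatibility at E: δ_0 − R_E·δ_{EE} = 0, so R_E = 3294/41.67 = 79.06 kN.
Moment equilibrium about D: M_D = Σ(load moments about D) − R_E·L = 593.5 − 79.06×5 = 198.2 kN·m.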